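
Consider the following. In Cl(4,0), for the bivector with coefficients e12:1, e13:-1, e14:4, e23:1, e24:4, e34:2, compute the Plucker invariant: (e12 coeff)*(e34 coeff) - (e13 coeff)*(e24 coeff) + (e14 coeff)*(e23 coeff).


Plucker relation: af - be + cd
a*f = 1*2 = 2
b*e = (-1)*4 = -4
c*d = 4*1 = 4
af - be + cd = 2 - (-4) + 4
= 10


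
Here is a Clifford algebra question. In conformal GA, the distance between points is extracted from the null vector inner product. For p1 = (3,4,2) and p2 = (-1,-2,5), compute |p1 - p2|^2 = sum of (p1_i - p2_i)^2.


p1 - p2 = (4, 6, -3)
|p1 - p2|^2 = 4^2 + 6^2 + (-3)^2
= 16 + 36 + 9
= 61


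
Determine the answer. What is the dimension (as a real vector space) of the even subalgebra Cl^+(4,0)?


Even subalgebra dimension = 2^(n-1)
n = 4 + 0 = 4
2^(4 - 1) = 2^3 = 8
Verification: sum of C(4,k) for even k = 1 + 6 + 1 = 8
Result = 8


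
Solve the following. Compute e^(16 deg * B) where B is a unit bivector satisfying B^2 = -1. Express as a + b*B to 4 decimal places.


For a unit bivector B with B^2 = -1, the exponential series gives
e^(theta*B) = cos(theta) + sin(theta)*B (the GA analogue of Euler's formula).
theta = 16 degrees = 0.279253 rad
cos(16 deg) = 0.9613
sin(16 deg) = 0.2756
exp(theta*B) = 0.9613 + 0.2756*B


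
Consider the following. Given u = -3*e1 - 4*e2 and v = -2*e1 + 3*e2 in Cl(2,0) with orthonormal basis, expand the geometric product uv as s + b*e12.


Expand: (-3*e1 - 4*e2)(-2*e1 + 3*e2)
= (-3)*(-2)*e1e1 + (-3)*3*e1e2 + (-4)*(-2)*e2e1 + (-4)*3*e2e2
Using e1^2 = e2^2 = 1, e2e1 = -e1e2:
Scalar part s = (-3)*(-2) + (-4)*3 = 6 + (-12) = -6
Bivector part b = (-3)*3 - (-4)*(-2) = -9 - 8 = -17
uv = -6 - 17*e12


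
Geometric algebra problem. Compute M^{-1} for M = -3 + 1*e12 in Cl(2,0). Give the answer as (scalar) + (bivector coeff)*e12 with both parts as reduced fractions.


M = -3 + 1*e12, where e12^2 = -1.
Since M commutes with its reverse ~M = a - b*e12, M * ~M = a^2 - b^2*e12^2 = a^2 + b^2.
So M^{-1} = ~M / (a^2 + b^2) = (a - b*e12)/(a^2 + b^2).
a^2 + b^2 = 9 + 1 = 10
Scalar part = -3/10 = -3/10
Bivector coeff = -1/10 = -1/10
M^{-1} = -3/10 - 1/10*e12


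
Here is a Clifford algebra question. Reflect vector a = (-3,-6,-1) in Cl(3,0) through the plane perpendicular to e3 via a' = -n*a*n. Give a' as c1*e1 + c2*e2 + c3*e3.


Reflection formula: a' = -n*a*n, with n = e3 (unit vector, n^2 = 1).
For reflection through hyperplane perp to e3:
The component along e3 flips sign, others stay.
a = (-3, -6, -1)
a' = (-3, -6, 1)
a' = -3*e1 - 6*e2 + 1*e3


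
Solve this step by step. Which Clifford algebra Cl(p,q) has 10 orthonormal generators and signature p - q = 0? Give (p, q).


We need p + q = 10 and p - q = 0.
Adding: 2p = 10 + 0 = 10, so p = 5.
Then q = 10 - 5 = 5.
(p, q) = (5, 5)


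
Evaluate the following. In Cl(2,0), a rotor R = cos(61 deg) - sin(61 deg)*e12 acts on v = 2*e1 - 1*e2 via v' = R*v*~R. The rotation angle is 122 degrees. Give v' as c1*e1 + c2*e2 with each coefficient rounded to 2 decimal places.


Rotor R = cos(61deg) - sin(61deg)*e12
Rotation angle theta = 2 * 61 = 122 degrees
v' = R*v*~R rotates v by theta.
cos(122deg) = -0.5299, sin(122deg) = 0.8480
v'_1 = 2*cos(122deg) - (-1)*sin(122deg)
= 2*(-0.5299) - (-1)*0.8480
= -0.21
v'_2 = 2*sin(122deg) + (-1)*cos(122deg)
= 2*0.8480 + (-1)*(-0.5299)
= 2.23
v' = -0.21*e1 + 2.23*e2


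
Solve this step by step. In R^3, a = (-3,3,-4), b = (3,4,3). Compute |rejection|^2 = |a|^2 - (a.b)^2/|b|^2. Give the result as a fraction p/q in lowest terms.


|a|^2 = (-3)^2 + 3^2 + (-4)^2 = 34
|b|^2 = 3^2 + 4^2 + 3^2 = 34
a . b = (-3)*3 + 3*4 + (-4)*3 = -9
(a.b)^2 = (-9)^2 = 81
|rej|^2 = 34 - 81/34
= (1156 - 81)/34
= 1075/34
In lowest terms: 1075/34


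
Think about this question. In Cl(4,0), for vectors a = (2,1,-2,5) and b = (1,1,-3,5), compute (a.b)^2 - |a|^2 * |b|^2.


a . b = 2*1 + 1*1 + (-2)*(-3) + 5*5
= 2 + 1 + 6 + 25 = 34
|a|^2 = 2^2 + 1^2 + (-2)^2 + 5^2 = 34
|b|^2 = 1^2 + 1^2 + (-3)^2 + 5^2 = 36
(a.b)^2 = 34^2 = 1156
|a|^2 * |b|^2 = 34 * 36 = 1224
Result = 1156 - 1224 = -68


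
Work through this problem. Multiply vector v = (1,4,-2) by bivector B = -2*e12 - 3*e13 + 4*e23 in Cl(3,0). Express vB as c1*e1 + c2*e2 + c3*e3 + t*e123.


vB has grade-1 (vector) and grade-3 (trivector) parts: vB = (v _| B) + (v ^ B).
Vector part <vB>_1:
  e1: -v2*b12 - v3*b13 = -(4)*(-2) - (-2)*(-3) = 2
  e2: v1*b12 - v3*b23 = (1)*(-2) - (-2)*(4) = 6
  e3: v1*b13 + v2*b23 = (1)*(-3) + (4)*(4) = 13
Trivector part <vB>_3:
  e123: v1*b23 - v2*b13 + v3*b12 = (1)*(4) - (4)*(-3) + (-2)*(-2) = 20
vB = 2*e1 + 6*e2 + 13*e3 + 20*e123


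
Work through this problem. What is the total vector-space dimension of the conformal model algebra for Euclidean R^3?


The conformal model of R^3 uses Cl(4,1): the 3 Euclidean generators plus two extra orthogonal generators e+ (e+^2 = +1) and e- (e-^2 = -1), from which the null vectors e0, einf are built.
Number of generators m = 3 + 2 = 5.
dim Cl(p,q) = 2^m = 2^5 = 32


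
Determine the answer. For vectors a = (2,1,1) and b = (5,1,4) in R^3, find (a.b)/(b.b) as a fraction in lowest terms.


Projection coefficient = (a . b) / (b . b)
a . b = 2*5 + 1*1 + 1*4
= 10 + 1 + 4 = 15
b . b = 5^2 + 1^2 + 4^2
= 25 + 1 + 16 = 42
Coefficient = 15/42
In lowest terms: 5/14


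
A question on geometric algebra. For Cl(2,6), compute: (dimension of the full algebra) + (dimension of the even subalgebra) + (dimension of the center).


n = 2 + 6 = 8
Total dim = 2^8 = 256
Even subalgebra dim = 2^7 = 128
n is even, so center dim = 1
Sum = 256 + 128 + 1 = 385


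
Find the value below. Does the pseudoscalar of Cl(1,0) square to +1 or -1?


The pseudoscalar I = e1...e_n (product of all n generators) of Cl(p,q) satisfies I^2 = (-1)^(q + n(n-1)/2).
p = 1, q = 0, n = p + q = 1
n(n-1)/2 = 1 * 0 / 2 = 0
Exponent = q + n(n-1)/2 = 0 + 0 = 0
I^2 = (-1)^0 = +1


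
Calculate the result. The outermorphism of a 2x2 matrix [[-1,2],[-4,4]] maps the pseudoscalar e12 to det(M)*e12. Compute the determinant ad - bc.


The outermorphism of a linear map f sends e1^e2 to f(e1)^f(e2).
f(e1) = -1*e1 - 4*e2
f(e2) = 2*e1 + 4*e2
f(e1) ^ f(e2) = (-1*e1 - 4*e2) ^ (2*e1 + 4*e2)
= (-1)*4*e12 + (-4)*2*e21
= (-4 - (-8))*e12
= 4*e12
Coefficient = 4


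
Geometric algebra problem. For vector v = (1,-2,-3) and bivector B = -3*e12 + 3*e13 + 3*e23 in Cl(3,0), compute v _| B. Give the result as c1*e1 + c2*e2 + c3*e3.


Left contraction v _| B = <vB>_1 (grade-1 part of the geometric product vB).
Using e1_|e12 = e2, e2_|e12 = -e1, e1_|e13 = e3, e3_|e13 = -e1, e2_|e23 = e3, e3_|e23 = -e2:
e1 coeff: -v2*b12 - v3*b13 = -(-2)*(-3) - (-3)*(3) = 3
e2 coeff: v1*b12 - v3*b23 = (1)*(-3) - (-3)*(3) = 6
e3 coeff: v1*b13 + v2*b23 = (1)*(3) + (-2)*(3) = -3
v _| B = 3*e1 + 6*e2 - 3*e3


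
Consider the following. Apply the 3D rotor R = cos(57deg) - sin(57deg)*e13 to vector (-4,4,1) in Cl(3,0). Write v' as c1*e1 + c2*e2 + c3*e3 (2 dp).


Rotor R = cos(57deg) - sin(57deg)*e13
Rotation angle theta = 2 * 57 = 114 degrees in the e13 plane (e1 -> e3).
The component perpendicular to the plane (e2) is invariant: v'_2 = v2 = 4.00
cos(114deg) = -0.4067, sin(114deg) = 0.9135
v'_1 = v1*cos(theta) - v3*sin(theta) = -4*(-0.4067) - 1*0.9135 = 0.71
v'_3 = v1*sin(theta) + v3*cos(theta) = -4*0.9135 + 1*(-0.4067) = -4.06
v' = 0.71*e1 + 4.00*e2 - 4.06*e3


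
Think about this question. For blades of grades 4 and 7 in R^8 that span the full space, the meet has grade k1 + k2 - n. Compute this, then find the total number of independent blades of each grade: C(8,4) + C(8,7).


Meet grade = grade(A) + grade(B) - n
= 4 + 7 - 8 = 3
C(8,4) = 70
C(8,7) = 8
dim_A + dim_B = 70 + 8 = 78


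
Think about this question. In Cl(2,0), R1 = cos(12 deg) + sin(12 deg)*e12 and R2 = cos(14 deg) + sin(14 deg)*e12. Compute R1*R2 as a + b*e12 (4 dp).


Same-plane rotors commute and their half-angles add:
R1*R2 = cos(a1 + a2) + sin(a1 + a2)*e12.
a1 + a2 = 12 + 14 = 26 deg
cos(26 deg) = 0.8988
sin(26 deg) = 0.4384
R1*R2 = 0.8988 + 0.4384*e12


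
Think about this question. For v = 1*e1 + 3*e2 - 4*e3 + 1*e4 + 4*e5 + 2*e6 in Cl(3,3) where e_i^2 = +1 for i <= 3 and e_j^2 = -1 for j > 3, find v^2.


v^2 = sum of c_i^2 * e_i^2
Positive signature terms (e_i^2 = +1): 1^2 + 3^2 + (-4)^2 = 26
Negative signature terms (e_j^2 = -1): 1^2 + 4^2 + 2^2 = 21
v^2 = 26 - 21 = 5


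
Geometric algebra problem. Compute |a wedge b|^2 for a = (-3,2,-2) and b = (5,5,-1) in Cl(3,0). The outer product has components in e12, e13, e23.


a wedge b = (a1*b2 - a2*b1)*e12 + (a1*b3 - a3*b1)*e13 + (a2*b3 - a3*b2)*e23
e12 coeff: (-3)*5 - 2*5 = -15 - 10 = -25
e13 coeff: (-3)*(-1) - (-2)*5 = 3 - (-10) = 13
e23 coeff: 2*(-1) - (-2)*5 = -2 - (-10) = 8
|a wedge b|^2 = (-25)^2 + 13^2 + 8^2
= 625 + 169 + 64
= 858


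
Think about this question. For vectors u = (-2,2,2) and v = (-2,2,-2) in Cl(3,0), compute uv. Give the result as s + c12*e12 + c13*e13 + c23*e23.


In Cl(3,0): e_i^2 = 1, e_ie_j = -e_je_i for i != j.
Scalar part = u . v = (-2)*(-2) + 2*2 + 2*(-2)
= 4 + 4 + (-4) = 4
e12 coeff = (-2)*2 - 2*(-2) = -4 - (-4) = 0
e13 coeff = (-2)*(-2) - 2*(-2) = 4 - (-4) = 8
e23 coeff = 2*(-2) - 2*2 = -4 - 4 = -8
uv = 4 + 0*e12 + 8*e13 - 8*e23


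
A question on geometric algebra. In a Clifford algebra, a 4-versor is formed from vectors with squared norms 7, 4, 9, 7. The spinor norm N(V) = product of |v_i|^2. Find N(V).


Spinor norm N(V) = |v1|^2 * |v2|^2 * ... * |v4|^2
= 7 * 4 * 9 * 7
Running product: 7, 28, 252, 1764
N(V) = 1764


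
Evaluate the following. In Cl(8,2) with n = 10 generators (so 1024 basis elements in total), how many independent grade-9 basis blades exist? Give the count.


Number of grade-k basis blades in Cl(p,q) with n = p + q is C(n, k).
n = 8 + 2 = 10
C(10, 9) = 10! / (9! * 1!)
= 3628800 / (362880 * 1)
= 10


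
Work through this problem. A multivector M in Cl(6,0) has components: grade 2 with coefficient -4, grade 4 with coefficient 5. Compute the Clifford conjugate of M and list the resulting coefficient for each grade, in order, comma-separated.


Clifford conjugate sign for grade k: (-1)^(k(k+1)/2)
Grade 2: (-1)^(2*3/2) = (-1)^3 = -1, coeff -4 -> 4
Grade 4: (-1)^(4*5/2) = (-1)^10 = 1, coeff 5 -> 5
Conjugated coefficients: 4, 5


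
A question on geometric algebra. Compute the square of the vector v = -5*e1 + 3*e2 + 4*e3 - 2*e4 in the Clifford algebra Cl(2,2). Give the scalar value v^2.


v^2 = sum of c_i^2 * e_i^2
Positive signature terms (e_i^2 = +1): (-5)^2 + 3^2 = 34
Negative signature terms (e_j^2 = -1): 4^2 + (-2)^2 = 20
v^2 = 34 - 20 = 14


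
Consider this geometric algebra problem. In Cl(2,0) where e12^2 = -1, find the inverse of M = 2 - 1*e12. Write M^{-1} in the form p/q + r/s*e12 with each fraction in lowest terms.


M = 2 - 1*e12, where e12^2 = -1.
Since M commutes with its reverse ~M = a - b*e12, M * ~M = a^2 - b^2*e12^2 = a^2 + b^2.
So M^{-1} = ~M / (a^2 + b^2) = (a - b*e12)/(a^2 + b^2).
a^2 + b^2 = 4 + 1 = 5
Scalar part = 2/5 = 2/5
Bivector coeff = 1/5 = 1/5
M^{-1} = 2/5 + 1/5*e12


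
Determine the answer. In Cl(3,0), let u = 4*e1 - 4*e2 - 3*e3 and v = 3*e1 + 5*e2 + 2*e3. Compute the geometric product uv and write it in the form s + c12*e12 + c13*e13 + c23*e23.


In Cl(3,0): e_i^2 = 1, e_ie_j = -e_je_i for i != j.
Scalar part = u . v = 4*3 + (-4)*5 + (-3)*2
= 12 + (-20) + (-6) = -14
e12 coeff = 4*5 - (-4)*3 = 20 - (-12) = 32
e13 coeff = 4*2 - (-3)*3 = 8 - (-9) = 17
e23 coeff = (-4)*2 - (-3)*5 = -8 - (-15) = 7
uv = -14 + 32*e12 + 17*e13 + 7*e23


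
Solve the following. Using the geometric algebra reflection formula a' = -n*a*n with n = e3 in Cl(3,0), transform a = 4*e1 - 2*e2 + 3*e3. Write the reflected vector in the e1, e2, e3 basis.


Reflection formula: a' = -n*a*n, with n = e3 (unit vector, n^2 = 1).
For reflection through hyperplane perp to e3:
The component along e3 flips sign, others stay.
a = (4, -2, 3)
a' = (4, -2, -3)
a' = 4*e1 - 2*e2 - 3*e3


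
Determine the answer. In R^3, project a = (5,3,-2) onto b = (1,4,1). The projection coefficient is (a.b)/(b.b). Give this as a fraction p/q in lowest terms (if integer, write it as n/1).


Projection coefficient = (a . b) / (b . b)
a . b = 5*1 + 3*4 + (-2)*1
= 5 + 12 + (-2) = 15
b . b = 1^2 + 4^2 + 1^2
= 1 + 16 + 1 = 18
Coefficient = 15/18
In lowest terms: 5/6


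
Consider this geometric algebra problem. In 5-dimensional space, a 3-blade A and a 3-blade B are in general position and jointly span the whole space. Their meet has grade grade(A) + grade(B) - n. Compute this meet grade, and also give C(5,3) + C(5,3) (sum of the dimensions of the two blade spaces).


Meet grade = grade(A) + grade(B) - n
= 3 + 3 - 5 = 1
C(5,3) = 10
C(5,3) = 10
dim_A + dim_B = 10 + 10 = 20


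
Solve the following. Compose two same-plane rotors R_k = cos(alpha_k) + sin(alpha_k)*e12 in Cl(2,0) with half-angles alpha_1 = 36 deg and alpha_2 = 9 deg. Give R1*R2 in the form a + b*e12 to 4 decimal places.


Same-plane rotors commute and their half-angles add:
R1*R2 = cos(a1 + a2) + sin(a1 + a2)*e12.
a1 + a2 = 36 + 9 = 45 deg
cos(45 deg) = 0.7071
sin(45 deg) = 0.7071
R1*R2 = 0.7071 + 0.7071*e12


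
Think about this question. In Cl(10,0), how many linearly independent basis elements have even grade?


Even subalgebra dimension = 2^(n-1)
n = 10 + 0 = 10
2^(10 - 1) = 2^9 = 512
Verification: sum of C(10,k) for even k = 1 + 45 + 210 + 210 + 45 + 1 = 512
Result = 512


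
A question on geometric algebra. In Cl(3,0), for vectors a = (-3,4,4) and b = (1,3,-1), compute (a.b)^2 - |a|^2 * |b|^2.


a . b = (-3)*1 + 4*3 + 4*(-1)
= -3 + 12 + (-4) = 5
|a|^2 = (-3)^2 + 4^2 + 4^2 = 41
|b|^2 = 1^2 + 3^2 + (-1)^2 = 11
(a.b)^2 = 5^2 = 25
|a|^2 * |b|^2 = 41 * 11 = 451
Result = 25 - 451 = -426


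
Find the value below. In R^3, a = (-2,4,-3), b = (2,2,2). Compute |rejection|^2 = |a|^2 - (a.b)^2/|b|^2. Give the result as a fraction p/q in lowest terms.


|a|^2 = (-2)^2 + 4^2 + (-3)^2 = 29
|b|^2 = 2^2 + 2^2 + 2^2 = 12
a . b = (-2)*2 + 4*2 + (-3)*2 = -2
(a.b)^2 = (-2)^2 = 4
|rej|^2 = 29 - 4/12
= (348 - 4)/12
= 344/12
In lowest terms: 86/3


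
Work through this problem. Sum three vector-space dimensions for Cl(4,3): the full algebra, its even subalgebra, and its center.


n = 4 + 3 = 7
Total dim = 2^7 = 128
Even subalgebra dim = 2^6 = 64
n is odd, so center dim = 2
Sum = 128 + 64 + 2 = 194


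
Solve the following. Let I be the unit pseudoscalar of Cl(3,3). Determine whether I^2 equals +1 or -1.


The pseudoscalar I = e1...e_n (product of all n generators) of Cl(p,q) satisfies I^2 = (-1)^(q + n(n-1)/2).
p = 3, q = 3, n = p + q = 6
n(n-1)/2 = 6 * 5 / 2 = 15
Exponent = q + n(n-1)/2 = 3 + 15 = 18
I^2 = (-1)^18 = +1


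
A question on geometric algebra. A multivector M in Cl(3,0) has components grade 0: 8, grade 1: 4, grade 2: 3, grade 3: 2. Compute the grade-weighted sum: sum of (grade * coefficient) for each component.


Grade-weighted sum = sum of grade_k * coefficient_k
0*8 = 0
1*4 = 4
2*3 = 6
3*2 = 6
Total = 0 + 4 + 6 + 6 = 16


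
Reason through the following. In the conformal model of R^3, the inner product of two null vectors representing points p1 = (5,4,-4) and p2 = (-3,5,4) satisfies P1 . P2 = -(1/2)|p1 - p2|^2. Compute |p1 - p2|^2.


p1 - p2 = (8, -1, -8)
|p1 - p2|^2 = 8^2 + (-1)^2 + (-8)^2
= 64 + 1 + 64
= 129


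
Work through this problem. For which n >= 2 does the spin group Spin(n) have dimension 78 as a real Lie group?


dim Spin(n) = dim so(n) = n(n-1)/2.
Solve n(n-1)/2 = 78, i.e. n^2 - n - 156 = 0.
Discriminant = 1 + 8*78 = 625
n = (1 + sqrt(625))/2 = (1 + 25)/2 = 13


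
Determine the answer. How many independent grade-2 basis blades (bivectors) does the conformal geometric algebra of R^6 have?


The conformal model of R^6 uses Cl(7,1) with m = 6 + 2 = 8 generators.
Number of grade-2 blades = C(m, 2) = C(8, 2)
= 8*7/2 = 28


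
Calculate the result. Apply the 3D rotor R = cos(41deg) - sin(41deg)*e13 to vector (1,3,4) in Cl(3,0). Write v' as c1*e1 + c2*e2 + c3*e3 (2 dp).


Rotor R = cos(41deg) - sin(41deg)*e13
Rotation angle theta = 2 * 41 = 82 degrees in the e13 plane (e1 -> e3).
The component perpendicular to the plane (e2) is invariant: v'_2 = v2 = 3.00
cos(82deg) = 0.1392, sin(82deg) = 0.9903
v'_1 = v1*cos(theta) - v3*sin(theta) = 1*0.1392 - 4*0.9903 = -3.82
v'_3 = v1*sin(theta) + v3*cos(theta) = 1*0.9903 + 4*0.1392 = 1.55
v' = -3.82*e1 + 3.00*e2 + 1.55*e3


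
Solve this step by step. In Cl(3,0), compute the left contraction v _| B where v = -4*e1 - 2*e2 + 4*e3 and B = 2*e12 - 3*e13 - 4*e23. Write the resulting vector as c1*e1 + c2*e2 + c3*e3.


Left contraction v _| B = <vB>_1 (grade-1 part of the geometric product vB).
Using e1_|e12 = e2, e2_|e12 = -e1, e1_|e13 = e3, e3_|e13 = -e1, e2_|e23 = e3, e3_|e23 = -e2:
e1 coeff: -v2*b12 - v3*b13 = -(-2)*(2) - (4)*(-3) = 16
e2 coeff: v1*b12 - v3*b23 = (-4)*(2) - (4)*(-4) = 8
e3 coeff: v1*b13 + v2*b23 = (-4)*(-3) + (-2)*(-4) = 20
v _| B = 16*e1 + 8*e2 + 20*e3


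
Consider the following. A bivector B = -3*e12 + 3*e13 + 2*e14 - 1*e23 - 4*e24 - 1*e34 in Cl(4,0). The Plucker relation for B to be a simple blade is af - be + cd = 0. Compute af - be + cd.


Plucker relation: af - be + cd
a*f = (-3)*(-1) = 3
b*e = 3*(-4) = -12
c*d = 2*(-1) = -2
af - be + cd = 3 - (-12) + (-2)
= 13


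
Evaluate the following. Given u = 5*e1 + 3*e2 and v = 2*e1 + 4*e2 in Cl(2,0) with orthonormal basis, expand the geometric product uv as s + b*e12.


Expand: (5*e1 + 3*e2)(2*e1 + 4*e2)
= 5*2*e1e1 + 5*4*e1e2 + 3*2*e2e1 + 3*4*e2e2
Using e1^2 = e2^2 = 1, e2e1 = -e1e2:
Scalar part s = 5*2 + 3*4 = 10 + 12 = 22
Bivector part b = 5*4 - 3*2 = 20 - 6 = 14
uv = 22 + 14*e12


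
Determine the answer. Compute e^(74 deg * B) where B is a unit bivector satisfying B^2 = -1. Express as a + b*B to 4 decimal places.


For a unit bivector B with B^2 = -1, the exponential series gives
e^(theta*B) = cos(theta) + sin(theta)*B (the GA analogue of Euler's formula).
theta = 74 degrees = 1.291544 rad
cos(74 deg) = 0.2756
sin(74 deg) = 0.9613
exp(theta*B) = 0.2756 + 0.9613*B


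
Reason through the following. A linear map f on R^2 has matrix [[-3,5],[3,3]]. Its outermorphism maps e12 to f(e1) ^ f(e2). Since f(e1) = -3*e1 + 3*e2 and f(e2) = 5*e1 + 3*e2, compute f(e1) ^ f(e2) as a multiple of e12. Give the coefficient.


The outermorphism of a linear map f sends e1^e2 to f(e1)^f(e2).
f(e1) = -3*e1 + 3*e2
f(e2) = 5*e1 + 3*e2
f(e1) ^ f(e2) = (-3*e1 + 3*e2) ^ (5*e1 + 3*e2)
= (-3)*3*e12 + 3*5*e21
= (-9 - 15)*e12
= -24*e12
Coefficient = -24


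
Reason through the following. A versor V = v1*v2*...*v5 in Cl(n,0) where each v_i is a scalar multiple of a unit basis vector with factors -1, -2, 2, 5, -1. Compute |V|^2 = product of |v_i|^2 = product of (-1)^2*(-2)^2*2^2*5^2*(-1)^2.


Each vector v_i has |v_i|^2 = s_i^2
Squared scales: (-1)^2 = 1, (-2)^2 = 4, 2^2 = 4, 5^2 = 25, (-1)^2 = 1
|V|^2 = 1 * 4 * 4 * 25 * 1
= 400


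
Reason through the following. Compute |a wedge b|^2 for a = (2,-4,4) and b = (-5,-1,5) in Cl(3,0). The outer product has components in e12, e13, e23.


a wedge b = (a1*b2 - a2*b1)*e12 + (a1*b3 - a3*b1)*e13 + (a2*b3 - a3*b2)*e23
e12 coeff: 2*(-1) - (-4)*(-5) = -2 - 20 = -22
e13 coeff: 2*5 - 4*(-5) = 10 - (-20) = 30
e23 coeff: (-4)*5 - 4*(-1) = -20 - (-4) = -16
|a wedge b|^2 = (-22)^2 + 30^2 + (-16)^2
= 484 + 900 + 256
= 1640


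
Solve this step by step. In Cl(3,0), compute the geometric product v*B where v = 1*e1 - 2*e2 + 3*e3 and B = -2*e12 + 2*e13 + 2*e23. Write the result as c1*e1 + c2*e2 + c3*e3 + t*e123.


vB has grade-1 (vector) and grade-3 (trivector) parts: vB = (v _| B) + (v ^ B).
Vector part <vB>_1:
  e1: -v2*b12 - v3*b13 = -(-2)*(-2) - (3)*(2) = -10
  e2: v1*b12 - v3*b23 = (1)*(-2) - (3)*(2) = -8
  e3: v1*b13 + v2*b23 = (1)*(2) + (-2)*(2) = -2
Trivector part <vB>_3:
  e123: v1*b23 - v2*b13 + v3*b12 = (1)*(2) - (-2)*(2) + (3)*(-2) = 0
vB = -10*e1 - 8*e2 - 2*e3 + 0*e123


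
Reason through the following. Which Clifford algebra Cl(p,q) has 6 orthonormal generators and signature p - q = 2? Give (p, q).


We need p + q = 6 and p - q = 2.
Adding: 2p = 6 + 2 = 8, so p = 4.
Then q = 6 - 4 = 2.
(p, q) = (4, 2)


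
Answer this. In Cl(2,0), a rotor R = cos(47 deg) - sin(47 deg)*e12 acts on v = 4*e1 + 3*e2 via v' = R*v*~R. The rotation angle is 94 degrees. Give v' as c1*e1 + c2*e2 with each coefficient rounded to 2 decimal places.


Rotor R = cos(47deg) - sin(47deg)*e12
Rotation angle theta = 2 * 47 = 94 degrees
v' = R*v*~R rotates v by theta.
cos(94deg) = -0.0698, sin(94deg) = 0.9976
v'_1 = 4*cos(94deg) - 3*sin(94deg)
= 4*(-0.0698) - 3*0.9976
= -3.27
v'_2 = 4*sin(94deg) + 3*cos(94deg)
= 4*0.9976 + 3*(-0.0698)
= 3.78
v' = -3.27*e1 + 3.78*e2


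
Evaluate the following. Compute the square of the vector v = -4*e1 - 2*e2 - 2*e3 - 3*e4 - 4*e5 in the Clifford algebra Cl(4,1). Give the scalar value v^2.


v^2 = sum of c_i^2 * e_i^2
Positive signature terms (e_i^2 = +1): (-4)^2 + (-2)^2 + (-2)^2 + (-3)^2 = 33
Negative signature terms (e_j^2 = -1): (-4)^2 = 16
v^2 = 33 - 16 = 17


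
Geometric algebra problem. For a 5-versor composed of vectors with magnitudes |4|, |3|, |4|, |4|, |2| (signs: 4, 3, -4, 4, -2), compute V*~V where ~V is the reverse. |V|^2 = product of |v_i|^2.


Each vector v_i has |v_i|^2 = s_i^2
Squared scales: 4^2 = 16, 3^2 = 9, (-4)^2 = 16, 4^2 = 16, (-2)^2 = 4
|V|^2 = 16 * 9 * 16 * 16 * 4
= 147456


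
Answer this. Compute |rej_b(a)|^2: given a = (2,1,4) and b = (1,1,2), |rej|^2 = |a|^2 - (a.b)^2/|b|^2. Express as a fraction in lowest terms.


|a|^2 = 2^2 + 1^2 + 4^2 = 21
|b|^2 = 1^2 + 1^2 + 2^2 = 6
a . b = 2*1 + 1*1 + 4*2 = 11
(a.b)^2 = 11^2 = 121
|rej|^2 = 21 - 121/6
= (126 - 121)/6
= 5/6
In lowest terms: 5/6


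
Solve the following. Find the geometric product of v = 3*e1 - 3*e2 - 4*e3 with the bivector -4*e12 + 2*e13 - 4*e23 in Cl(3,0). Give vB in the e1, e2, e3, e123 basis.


vB has grade-1 (vector) and grade-3 (trivector) parts: vB = (v _| B) + (v ^ B).
Vector part <vB>_1:
  e1: -v2*b12 - v3*b13 = -(-3)*(-4) - (-4)*(2) = -4
  e2: v1*b12 - v3*b23 = (3)*(-4) - (-4)*(-4) = -28
  e3: v1*b13 + v2*b23 = (3)*(2) + (-3)*(-4) = 18
Trivector part <vB>_3:
  e123: v1*b23 - v2*b13 + v3*b12 = (3)*(-4) - (-3)*(2) + (-4)*(-4) = 10
vB = -4*e1 - 28*e2 + 18*e3 + 10*e123


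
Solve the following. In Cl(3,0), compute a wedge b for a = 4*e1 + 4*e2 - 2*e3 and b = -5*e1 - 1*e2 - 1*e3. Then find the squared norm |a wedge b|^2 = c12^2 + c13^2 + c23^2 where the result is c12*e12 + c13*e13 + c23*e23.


a wedge b = (a1*b2 - a2*b1)*e12 + (a1*b3 - a3*b1)*e13 + (a2*b3 - a3*b2)*e23
e12 coeff: 4*(-1) - 4*(-5) = -4 - (-20) = 16
e13 coeff: 4*(-1) - (-2)*(-5) = -4 - 10 = -14
e23 coeff: 4*(-1) - (-2)*(-1) = -4 - 2 = -6
|a wedge b|^2 = 16^2 + (-14)^2 + (-6)^2
= 256 + 196 + 36
= 488


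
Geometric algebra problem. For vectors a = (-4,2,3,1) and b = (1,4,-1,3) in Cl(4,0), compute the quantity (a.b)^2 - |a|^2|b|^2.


a . b = (-4)*1 + 2*4 + 3*(-1) + 1*3
= -4 + 8 + (-3) + 3 = 4
|a|^2 = (-4)^2 + 2^2 + 3^2 + 1^2 = 30
|b|^2 = 1^2 + 4^2 + (-1)^2 + 3^2 = 27
(a.b)^2 = 4^2 = 16
|a|^2 * |b|^2 = 30 * 27 = 810
Result = 16 - 810 = -794


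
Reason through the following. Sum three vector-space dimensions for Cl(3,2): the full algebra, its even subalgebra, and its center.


n = 3 + 2 = 5
Total dim = 2^5 = 32
Even subalgebra dim = 2^4 = 16
n is odd, so center dim = 2
Sum = 32 + 16 + 2 = 50


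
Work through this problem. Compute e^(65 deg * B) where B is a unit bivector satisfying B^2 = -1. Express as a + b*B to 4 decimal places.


For a unit bivector B with B^2 = -1, the exponential series gives
e^(theta*B) = cos(theta) + sin(theta)*B (the GA analogue of Euler's formula).
theta = 65 degrees = 1.134464 rad
cos(65 deg) = 0.4226
sin(65 deg) = 0.9063
exp(theta*B) = 0.4226 + 0.9063*B


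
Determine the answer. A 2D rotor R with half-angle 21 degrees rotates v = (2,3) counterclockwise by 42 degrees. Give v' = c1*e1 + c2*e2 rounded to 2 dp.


Rotor R = cos(21deg) - sin(21deg)*e12
Rotation angle theta = 2 * 21 = 42 degrees
v' = R*v*~R rotates v by theta.
cos(42deg) = 0.7431, sin(42deg) = 0.6691
v'_1 = 2*cos(42deg) - 3*sin(42deg)
= 2*0.7431 - 3*0.6691
= -0.52
v'_2 = 2*sin(42deg) + 3*cos(42deg)
= 2*0.6691 + 3*0.7431
= 3.57
v' = -0.52*e1 + 3.57*e2


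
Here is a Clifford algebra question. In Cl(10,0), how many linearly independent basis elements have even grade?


Even subalgebra dimension = 2^(n-1)
n = 10 + 0 = 10
2^(10 - 1) = 2^9 = 512
Verification: sum of C(10,k) for even k = 1 + 45 + 210 + 210 + 45 + 1 = 512
Result = 512


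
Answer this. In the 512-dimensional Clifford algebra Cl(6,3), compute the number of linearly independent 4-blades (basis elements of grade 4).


Number of grade-k basis blades in Cl(p,q) with n = p + q is C(n, k).
n = 6 + 3 = 9
C(9, 4) = 9! / (4! * 5!)
= 362880 / (24 * 120)
= 126


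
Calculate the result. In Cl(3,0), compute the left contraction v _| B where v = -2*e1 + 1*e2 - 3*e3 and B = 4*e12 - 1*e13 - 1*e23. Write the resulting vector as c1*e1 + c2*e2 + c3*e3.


Left contraction v _| B = <vB>_1 (grade-1 part of the geometric product vB).
Using e1_|e12 = e2, e2_|e12 = -e1, e1_|e13 = e3, e3_|e13 = -e1, e2_|e23 = e3, e3_|e23 = -e2:
e1 coeff: -v2*b12 - v3*b13 = -(1)*(4) - (-3)*(-1) = -7
e2 coeff: v1*b12 - v3*b23 = (-2)*(4) - (-3)*(-1) = -11
e3 coeff: v1*b13 + v2*b23 = (-2)*(-1) + (1)*(-1) = 1
v _| B = -7*e1 - 11*e2 + 1*e3


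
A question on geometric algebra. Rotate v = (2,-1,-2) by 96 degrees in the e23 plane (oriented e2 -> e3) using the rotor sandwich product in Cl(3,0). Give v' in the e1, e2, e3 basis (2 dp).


Rotor R = cos(48deg) - sin(48deg)*e23
Rotation angle theta = 2 * 48 = 96 degrees in the e23 plane (e2 -> e3).
The component perpendicular to the plane (e1) is invariant: v'_1 = v1 = 2.00
cos(96deg) = -0.1045, sin(96deg) = 0.9945
v'_2 = v2*cos(theta) - v3*sin(theta) = -1*(-0.1045) - (-2)*0.9945 = 2.09
v'_3 = v2*sin(theta) + v3*cos(theta) = -1*0.9945 + (-2)*(-0.1045) = -0.79
v' = 2.00*e1 + 2.09*e2 - 0.79*e3


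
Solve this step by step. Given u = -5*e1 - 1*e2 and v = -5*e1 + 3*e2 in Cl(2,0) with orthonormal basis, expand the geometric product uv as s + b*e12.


Expand: (-5*e1 - 1*e2)(-5*e1 + 3*e2)
= (-5)*(-5)*e1e1 + (-5)*3*e1e2 + (-1)*(-5)*e2e1 + (-1)*3*e2e2
Using e1^2 = e2^2 = 1, e2e1 = -e1e2:
Scalar part s = (-5)*(-5) + (-1)*3 = 25 + (-3) = 22
Bivector part b = (-5)*3 - (-1)*(-5) = -15 - 5 = -20
uv = 22 - 20*e12


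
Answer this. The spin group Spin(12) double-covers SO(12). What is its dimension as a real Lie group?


Spin(n) double-covers SO(n); both have Lie algebra so(n) of dimension n(n-1)/2.
n = 12
n(n-1) = 12 * 11 = 132
dim Spin(12) = 132/2 = 66


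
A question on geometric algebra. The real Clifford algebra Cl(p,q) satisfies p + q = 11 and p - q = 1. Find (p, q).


We need p + q = 11 and p - q = 1.
Adding: 2p = 11 + 1 = 12, so p = 6.
Then q = 11 - 6 = 5.
(p, q) = (6, 5)


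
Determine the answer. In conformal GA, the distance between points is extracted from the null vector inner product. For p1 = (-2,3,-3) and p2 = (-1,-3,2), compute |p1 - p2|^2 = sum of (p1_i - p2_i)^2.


p1 - p2 = (-1, 6, -5)
|p1 - p2|^2 = (-1)^2 + 6^2 + (-5)^2
= 1 + 36 + 25
= 62


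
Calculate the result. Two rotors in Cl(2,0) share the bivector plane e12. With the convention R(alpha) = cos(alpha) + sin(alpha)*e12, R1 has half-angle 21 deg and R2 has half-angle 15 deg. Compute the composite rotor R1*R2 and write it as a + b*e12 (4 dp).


Same-plane rotors commute and their half-angles add:
R1*R2 = cos(a1 + a2) + sin(a1 + a2)*e12.
a1 + a2 = 21 + 15 = 36 deg
cos(36 deg) = 0.8090
sin(36 deg) = 0.5878
R1*R2 = 0.8090 + 0.5878*e12


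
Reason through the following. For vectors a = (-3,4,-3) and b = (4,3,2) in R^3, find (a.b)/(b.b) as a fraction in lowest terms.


Projection coefficient = (a . b) / (b . b)
a . b = (-3)*4 + 4*3 + (-3)*2
= -12 + 12 + (-6) = -6
b . b = 4^2 + 3^2 + 2^2
= 16 + 9 + 4 = 29
Coefficient = -6/29
In lowest terms: -6/29


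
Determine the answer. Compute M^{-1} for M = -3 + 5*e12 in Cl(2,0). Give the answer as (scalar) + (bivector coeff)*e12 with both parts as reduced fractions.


M = -3 + 5*e12, where e12^2 = -1.
Since M commutes with its reverse ~M = a - b*e12, M * ~M = a^2 - b^2*e12^2 = a^2 + b^2.
So M^{-1} = ~M / (a^2 + b^2) = (a - b*e12)/(a^2 + b^2).
a^2 + b^2 = 9 + 25 = 34
Scalar part = -3/34 = -3/34
Bivector coeff = -5/34 = -5/34
M^{-1} = -3/34 - 5/34*e12


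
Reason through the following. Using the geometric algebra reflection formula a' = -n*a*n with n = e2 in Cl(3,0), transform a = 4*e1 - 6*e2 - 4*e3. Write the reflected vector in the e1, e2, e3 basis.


Reflection formula: a' = -n*a*n, with n = e2 (unit vector, n^2 = 1).
For reflection through hyperplane perp to e2:
The component along e2 flips sign, others stay.
a = (4, -6, -4)
a' = (4, 6, -4)
a' = 4*e1 + 6*e2 - 4*e3


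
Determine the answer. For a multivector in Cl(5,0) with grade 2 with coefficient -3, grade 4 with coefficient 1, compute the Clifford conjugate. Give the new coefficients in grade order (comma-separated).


Clifford conjugate sign for grade k: (-1)^(k(k+1)/2)
Grade 2: (-1)^(2*3/2) = (-1)^3 = -1, coeff -3 -> 3
Grade 4: (-1)^(4*5/2) = (-1)^10 = 1, coeff 1 -> 1
Conjugated coefficients: 3, 1


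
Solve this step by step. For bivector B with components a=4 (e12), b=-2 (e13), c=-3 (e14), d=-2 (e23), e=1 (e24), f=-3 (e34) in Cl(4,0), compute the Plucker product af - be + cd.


Plucker relation: af - be + cd
a*f = 4*(-3) = -12
b*e = (-2)*1 = -2
c*d = (-3)*(-2) = 6
af - be + cd = -12 - (-2) + 6
= -4


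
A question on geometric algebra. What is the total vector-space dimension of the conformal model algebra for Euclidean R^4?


The conformal model of R^4 uses Cl(5,1): the 4 Euclidean generators plus two extra orthogonal generators e+ (e+^2 = +1) and e- (e-^2 = -1), from which the null vectors e0, einf are built.
Number of generators m = 4 + 2 = 6.
dim Cl(p,q) = 2^m = 2^6 = 64


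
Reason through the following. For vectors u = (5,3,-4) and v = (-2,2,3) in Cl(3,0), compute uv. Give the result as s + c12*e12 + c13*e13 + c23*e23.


In Cl(3,0): e_i^2 = 1, e_ie_j = -e_je_i for i != j.
Scalar part = u . v = 5*(-2) + 3*2 + (-4)*3
= -10 + 6 + (-12) = -16
e12 coeff = 5*2 - 3*(-2) = 10 - (-6) = 16
e13 coeff = 5*3 - (-4)*(-2) = 15 - 8 = 7
e23 coeff = 3*3 - (-4)*2 = 9 - (-8) = 17
uv = -16 + 16*e12 + 7*e13 + 17*e23


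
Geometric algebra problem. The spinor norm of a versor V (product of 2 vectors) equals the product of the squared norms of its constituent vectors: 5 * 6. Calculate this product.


Spinor norm N(V) = |v1|^2 * |v2|^2 * ... * |v2|^2
= 5 * 6
Running product: 5, 30
N(V) = 30


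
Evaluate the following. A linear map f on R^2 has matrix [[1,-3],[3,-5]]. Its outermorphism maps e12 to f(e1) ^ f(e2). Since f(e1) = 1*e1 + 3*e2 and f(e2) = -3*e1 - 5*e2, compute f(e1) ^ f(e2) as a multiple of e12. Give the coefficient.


The outermorphism of a linear map f sends e1^e2 to f(e1)^f(e2).
f(e1) = 1*e1 + 3*e2
f(e2) = -3*e1 - 5*e2
f(e1) ^ f(e2) = (1*e1 + 3*e2) ^ (-3*e1 - 5*e2)
= 1*(-5)*e12 + 3*(-3)*e21
= (-5 - (-9))*e12
= 4*e12
Coefficient = 4


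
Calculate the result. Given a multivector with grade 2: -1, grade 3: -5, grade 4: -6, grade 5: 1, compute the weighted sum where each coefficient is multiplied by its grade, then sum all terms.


Grade-weighted sum = sum of grade_k * coefficient_k
2*(-1) = -2
3*(-5) = -15
4*(-6) = -24
5*1 = 5
Total = -2 + (-15) + (-24) + 5 = -36


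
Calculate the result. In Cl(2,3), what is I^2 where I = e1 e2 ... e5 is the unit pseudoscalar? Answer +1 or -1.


The pseudoscalar I = e1...e_n (product of all n generators) of Cl(p,q) satisfies I^2 = (-1)^(q + n(n-1)/2).
p = 2, q = 3, n = p + q = 5
n(n-1)/2 = 5 * 4 / 2 = 10
Exponent = q + n(n-1)/2 = 3 + 10 = 13
I^2 = (-1)^13 = -1


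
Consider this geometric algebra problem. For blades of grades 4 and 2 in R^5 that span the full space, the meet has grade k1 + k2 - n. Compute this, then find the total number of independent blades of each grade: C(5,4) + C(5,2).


Meet grade = grade(A) + grade(B) - n
= 4 + 2 - 5 = 1
C(5,4) = 5
C(5,2) = 10
dim_A + dim_B = 5 + 10 = 15


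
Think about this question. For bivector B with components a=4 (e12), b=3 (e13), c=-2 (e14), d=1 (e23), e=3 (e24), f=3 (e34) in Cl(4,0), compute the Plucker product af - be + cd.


Plucker relation: af - be + cd
a*f = 4*3 = 12
b*e = 3*3 = 9
c*d = (-2)*1 = -2
af - be + cd = 12 - 9 + (-2)
= 1


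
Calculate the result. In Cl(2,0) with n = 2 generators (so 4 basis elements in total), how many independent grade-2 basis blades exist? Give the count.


Number of grade-k basis blades in Cl(p,q) with n = p + q is C(n, k).
n = 2 + 0 = 2
C(2, 2) = 2! / (2! * 0!)
= 2 / (2 * 1)
= 1


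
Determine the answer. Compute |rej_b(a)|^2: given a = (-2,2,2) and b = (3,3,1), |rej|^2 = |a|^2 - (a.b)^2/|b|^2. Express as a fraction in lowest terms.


|a|^2 = (-2)^2 + 2^2 + 2^2 = 12
|b|^2 = 3^2 + 3^2 + 1^2 = 19
a . b = (-2)*3 + 2*3 + 2*1 = 2
(a.b)^2 = 2^2 = 4
|rej|^2 = 12 - 4/19
= (228 - 4)/19
= 224/19
In lowest terms: 224/19


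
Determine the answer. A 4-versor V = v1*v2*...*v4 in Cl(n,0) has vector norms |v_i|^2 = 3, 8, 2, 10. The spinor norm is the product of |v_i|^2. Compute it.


Spinor norm N(V) = |v1|^2 * |v2|^2 * ... * |v4|^2
= 3 * 8 * 2 * 10
Running product: 3, 24, 48, 480
N(V) = 480


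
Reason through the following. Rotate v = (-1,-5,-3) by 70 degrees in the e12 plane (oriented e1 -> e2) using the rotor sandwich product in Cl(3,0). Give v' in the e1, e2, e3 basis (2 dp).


Rotor R = cos(35deg) - sin(35deg)*e12
Rotation angle theta = 2 * 35 = 70 degrees in the e12 plane (e1 -> e2).
The component perpendicular to the plane (e3) is invariant: v'_3 = v3 = -3.00
cos(70deg) = 0.3420, sin(70deg) = 0.9397
v'_1 = v1*cos(theta) - v2*sin(theta) = -1*0.3420 - (-5)*0.9397 = 4.36
v'_2 = v1*sin(theta) + v2*cos(theta) = -1*0.9397 + (-5)*0.3420 = -2.65
v' = 4.36*e1 - 2.65*e2 - 3.00*e3


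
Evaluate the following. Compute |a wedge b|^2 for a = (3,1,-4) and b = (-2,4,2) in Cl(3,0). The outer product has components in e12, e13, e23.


a wedge b = (a1*b2 - a2*b1)*e12 + (a1*b3 - a3*b1)*e13 + (a2*b3 - a3*b2)*e23
e12 coeff: 3*4 - 1*(-2) = 12 - (-2) = 14
e13 coeff: 3*2 - (-4)*(-2) = 6 - 8 = -2
e23 coeff: 1*2 - (-4)*4 = 2 - (-16) = 18
|a wedge b|^2 = 14^2 + (-2)^2 + 18^2
= 196 + 4 + 324
= 524


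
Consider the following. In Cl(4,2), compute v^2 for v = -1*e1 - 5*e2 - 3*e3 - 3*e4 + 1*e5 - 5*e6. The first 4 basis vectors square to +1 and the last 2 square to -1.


v^2 = sum of c_i^2 * e_i^2
Positive signature terms (e_i^2 = +1): (-1)^2 + (-5)^2 + (-3)^2 + (-3)^2 = 44
Negative signature terms (e_j^2 = -1): 1^2 + (-5)^2 = 26
v^2 = 44 - 26 = 18


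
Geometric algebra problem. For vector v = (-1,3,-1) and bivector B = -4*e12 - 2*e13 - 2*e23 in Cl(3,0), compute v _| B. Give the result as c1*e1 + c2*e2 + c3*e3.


Left contraction v _| B = <vB>_1 (grade-1 part of the geometric product vB).
Using e1_|e12 = e2, e2_|e12 = -e1, e1_|e13 = e3, e3_|e13 = -e1, e2_|e23 = e3, e3_|e23 = -e2:
e1 coeff: -v2*b12 - v3*b13 = -(3)*(-4) - (-1)*(-2) = 10
e2 coeff: v1*b12 - v3*b23 = (-1)*(-4) - (-1)*(-2) = 2
e3 coeff: v1*b13 + v2*b23 = (-1)*(-2) + (3)*(-2) = -4
v _| B = 10*e1 + 2*e2 - 4*e3


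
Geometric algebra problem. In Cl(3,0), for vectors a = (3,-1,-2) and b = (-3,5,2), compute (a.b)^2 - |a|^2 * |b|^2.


a . b = 3*(-3) + (-1)*5 + (-2)*2
= -9 + (-5) + (-4) = -18
|a|^2 = 3^2 + (-1)^2 + (-2)^2 = 14
|b|^2 = (-3)^2 + 5^2 + 2^2 = 38
(a.b)^2 = (-18)^2 = 324
|a|^2 * |b|^2 = 14 * 38 = 532
Result = 324 - 532 = -208


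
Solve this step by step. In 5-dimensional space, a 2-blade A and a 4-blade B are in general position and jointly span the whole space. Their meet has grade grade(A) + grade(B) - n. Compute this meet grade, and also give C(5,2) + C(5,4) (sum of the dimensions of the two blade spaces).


Meet grade = grade(A) + grade(B) - n
= 2 + 4 - 5 = 1
C(5,2) = 10
C(5,4) = 5
dim_A + dim_B = 10 + 5 = 15


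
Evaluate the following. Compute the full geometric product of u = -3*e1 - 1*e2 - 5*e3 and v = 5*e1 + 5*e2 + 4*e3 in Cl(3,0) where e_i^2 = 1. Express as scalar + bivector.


In Cl(3,0): e_i^2 = 1, e_ie_j = -e_je_i for i != j.
Scalar part = u . v = (-3)*5 + (-1)*5 + (-5)*4
= -15 + (-5) + (-20) = -40
e12 coeff = (-3)*5 - (-1)*5 = -15 - (-5) = -10
e13 coeff = (-3)*4 - (-5)*5 = -12 - (-25) = 13
e23 coeff = (-1)*4 - (-5)*5 = -4 - (-25) = 21
uv = -40 - 10*e12 + 13*e13 + 21*e23


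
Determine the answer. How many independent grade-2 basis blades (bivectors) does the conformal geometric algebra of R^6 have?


The conformal model of R^6 uses Cl(7,1) with m = 6 + 2 = 8 generators.
Number of grade-2 blades = C(m, 2) = C(8, 2)
= 8*7/2 = 28


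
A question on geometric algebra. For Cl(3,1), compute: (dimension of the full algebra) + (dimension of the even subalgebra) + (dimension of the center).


n = 3 + 1 = 4
Total dim = 2^4 = 16
Even subalgebra dim = 2^3 = 8
n is even, so center dim = 1
Sum = 16 + 8 + 1 = 25


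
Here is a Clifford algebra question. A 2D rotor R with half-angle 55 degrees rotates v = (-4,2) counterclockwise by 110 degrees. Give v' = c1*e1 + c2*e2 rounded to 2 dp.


Rotor R = cos(55deg) - sin(55deg)*e12
Rotation angle theta = 2 * 55 = 110 degrees
v' = R*v*~R rotates v by theta.
cos(110deg) = -0.3420, sin(110deg) = 0.9397
v'_1 = -4*cos(110deg) - 2*sin(110deg)
= -4*(-0.3420) - 2*0.9397
= -0.51
v'_2 = -4*sin(110deg) + 2*cos(110deg)
= -4*0.9397 + 2*(-0.3420)
= -4.44
v' = -0.51*e1 - 4.44*e2


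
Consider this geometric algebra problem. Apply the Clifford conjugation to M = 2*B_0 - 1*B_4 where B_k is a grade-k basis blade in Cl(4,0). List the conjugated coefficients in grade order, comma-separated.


Clifford conjugate sign for grade k: (-1)^(k(k+1)/2)
Grade 0: (-1)^(0*1/2) = (-1)^0 = 1, coeff 2 -> 2
Grade 4: (-1)^(4*5/2) = (-1)^10 = 1, coeff -1 -> -1
Conjugated coefficients: 2, -1


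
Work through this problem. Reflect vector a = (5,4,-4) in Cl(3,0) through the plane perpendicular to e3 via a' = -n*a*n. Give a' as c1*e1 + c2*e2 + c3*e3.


Reflection formula: a' = -n*a*n, with n = e3 (unit vector, n^2 = 1).
For reflection through hyperplane perp to e3:
The component along e3 flips sign, others stay.
a = (5, 4, -4)
a' = (5, 4, 4)
a' = 5*e1 + 4*e2 + 4*e3


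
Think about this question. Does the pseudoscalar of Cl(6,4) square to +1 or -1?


The pseudoscalar I = e1...e_n (product of all n generators) of Cl(p,q) satisfies I^2 = (-1)^(q + n(n-1)/2).
p = 6, q = 4, n = p + q = 10
n(n-1)/2 = 10 * 9 / 2 = 45
Exponent = q + n(n-1)/2 = 4 + 45 = 49
I^2 = (-1)^49 = -1


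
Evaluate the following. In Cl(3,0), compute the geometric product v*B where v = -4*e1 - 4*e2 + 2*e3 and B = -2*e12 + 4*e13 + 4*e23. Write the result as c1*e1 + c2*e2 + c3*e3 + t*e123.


vB has grade-1 (vector) and grade-3 (trivector) parts: vB = (v _| B) + (v ^ B).
Vector part <vB>_1:
  e1: -v2*b12 - v3*b13 = -(-4)*(-2) - (2)*(4) = -16
  e2: v1*b12 - v3*b23 = (-4)*(-2) - (2)*(4) = 0
  e3: v1*b13 + v2*b23 = (-4)*(4) + (-4)*(4) = -32
Trivector part <vB>_3:
  e123: v1*b23 - v2*b13 + v3*b12 = (-4)*(4) - (-4)*(4) + (2)*(-2) = -4
vB = -16*e1 + 0*e2 - 32*e3 - 4*e123


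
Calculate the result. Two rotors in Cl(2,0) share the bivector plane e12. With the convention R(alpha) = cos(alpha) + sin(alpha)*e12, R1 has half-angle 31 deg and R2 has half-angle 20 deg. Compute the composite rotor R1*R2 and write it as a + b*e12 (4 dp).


Same-plane rotors commute and their half-angles add:
R1*R2 = cos(a1 + a2) + sin(a1 + a2)*e12.
a1 + a2 = 31 + 20 = 51 deg
cos(51 deg) = 0.6293
sin(51 deg) = 0.7771
R1*R2 = 0.6293 + 0.7771*e12


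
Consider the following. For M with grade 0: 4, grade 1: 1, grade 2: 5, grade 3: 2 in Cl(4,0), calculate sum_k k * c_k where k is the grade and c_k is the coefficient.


Grade-weighted sum = sum of grade_k * coefficient_k
0*4 = 0
1*1 = 1
2*5 = 10
3*2 = 6
Total = 0 + 1 + 10 + 6 = 17


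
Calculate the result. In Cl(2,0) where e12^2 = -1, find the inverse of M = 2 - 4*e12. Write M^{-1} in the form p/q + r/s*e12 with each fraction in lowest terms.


M = 2 - 4*e12, where e12^2 = -1.
Since M commutes with its reverse ~M = a - b*e12, M * ~M = a^2 - b^2*e12^2 = a^2 + b^2.
So M^{-1} = ~M / (a^2 + b^2) = (a - b*e12)/(a^2 + b^2).
a^2 + b^2 = 4 + 16 = 20
Scalar part = 2/20 = 1/10
Bivector coeff = 4/20 = 1/5
M^{-1} = 1/10 + 1/5*e12
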